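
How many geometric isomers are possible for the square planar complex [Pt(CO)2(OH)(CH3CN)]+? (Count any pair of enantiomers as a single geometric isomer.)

In a square planar complex each vertex has one trans partner and two cis neighbours.
There are 2 geometric isomers: CO cis; CO trans.

2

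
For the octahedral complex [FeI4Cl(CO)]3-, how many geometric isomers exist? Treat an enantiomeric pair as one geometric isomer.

The six octahedral sites form three mutually perpendicular trans pairs.
Working through the distinct placements yields 2 geometric isomers: Cl and CO mutually trans; Cl and CO mutually cis.

2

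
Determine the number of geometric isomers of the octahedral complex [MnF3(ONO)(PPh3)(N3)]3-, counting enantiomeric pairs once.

4

Working through the distinct placements yields 4 geometric isomers: F mer (3 arrangements); F fac (chiral).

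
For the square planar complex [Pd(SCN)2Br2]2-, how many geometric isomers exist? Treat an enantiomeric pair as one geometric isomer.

Systematic placement gives 2 geometric isomers: SCN cis; SCN trans.

2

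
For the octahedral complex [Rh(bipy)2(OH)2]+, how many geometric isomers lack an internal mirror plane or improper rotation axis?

1

An octahedron has six vertices in three trans pairs; every non-trans pair is cis.
Each bipy is bidentate and must span two cis positions.
Systematic placement gives 2 geometric isomers: OH trans; OH cis (chiral).
One of these lacks any improper symmetry element and so occurs as an enantiomeric pair, giving 2 + 1 = 3 stereoisomers in total.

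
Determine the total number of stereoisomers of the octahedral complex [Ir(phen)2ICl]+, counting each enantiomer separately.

3

In an octahedral complex each vertex has one trans partner and four cis neighbours.
Each phen is bidentate and must span two cis positions.
The distinct arrangements are (2 in all): I and Cl mutually trans; I and Cl mutually cis (chiral).
One of these lacks any improper symmetry element and so occurs as an enantiomeric pair, giving 2 + 1 = 3 stereoisomers in total.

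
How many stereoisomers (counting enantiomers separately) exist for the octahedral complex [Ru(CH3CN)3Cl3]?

2

There are 2 geometric isomers: CH3CN mer; CH3CN fac.
Each arrangement has an internal mirror plane or centre of symmetry, so none is chiral.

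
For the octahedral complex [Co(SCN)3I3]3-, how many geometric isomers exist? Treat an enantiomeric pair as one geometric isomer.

The six octahedral sites form three mutually perpendicular trans pairs.
The distinct arrangements are (2 in all): SCN mer; SCN fac.

2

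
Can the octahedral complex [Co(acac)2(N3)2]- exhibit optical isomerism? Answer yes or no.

An octahedron has six vertices in three trans pairs; every non-trans pair is cis.
Each acac is bidentate and must span two cis positions.
Systematic placement gives 2 geometric isomers: N3 trans; N3 cis (chiral).
One of these lacks any improper symmetry element and so occurs as an enantiomeric pair, giving 2 + 1 = 3 stereoisomers in total.

yes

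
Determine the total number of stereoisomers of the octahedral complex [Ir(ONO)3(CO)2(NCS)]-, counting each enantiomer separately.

An octahedron has six vertices in three trans pairs; every non-trans pair is cis.
There are 3 geometric isomers: ONO mer, CO trans; ONO mer, CO cis; ONO fac, CO cis.
Each arrangement has an internal mirror plane or centre of symmetry, so none is chiral.

3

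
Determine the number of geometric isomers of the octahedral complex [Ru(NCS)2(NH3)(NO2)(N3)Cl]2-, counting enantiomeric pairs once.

9

Systematic enumeration (placing each ligand type in turn and discarding arrangements equivalent by rotation or reflection) gives 9 geometric isomers.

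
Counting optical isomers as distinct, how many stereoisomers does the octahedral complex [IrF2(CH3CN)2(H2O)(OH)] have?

An octahedron has six vertices in three trans pairs; every non-trans pair is cis.
The distinct arrangements are (6 in all): F trans, CH3CN trans; F cis, CH3CN trans; F cis, CH3CN cis (3 arrangements, 2 chiral); F trans, CH3CN cis.
Of these, 2 lack any improper symmetry element and so occur as enantiomeric pairs, giving 6 + 2 = 8 stereoisomers in total.

8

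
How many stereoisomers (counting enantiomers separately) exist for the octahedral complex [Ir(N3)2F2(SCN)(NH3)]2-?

The six octahedral sites form three mutually perpendicular trans pairs.
There are 6 geometric isomers: N3 trans, F trans; N3 cis, F trans; N3 cis, F cis (3 arrangements, 2 chiral); N3 trans, F cis.
Of these, 2 lack any improper symmetry element and so occur as enantiomeric pairs, giving 6 + 2 = 8 stereoisomers in total.

8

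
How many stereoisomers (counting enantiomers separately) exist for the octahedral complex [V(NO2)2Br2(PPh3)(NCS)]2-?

An octahedron has six vertices in three trans pairs; every non-trans pair is cis.
Working through the distinct placements yields 6 geometric isomers: NO2 cis, Br trans; NO2 trans, Br trans; NO2 cis, Br cis (3 arrangements, 2 chiral); NO2 trans, Br cis.
Of these, 2 lack any improper symmetry element and so occur as enantiomeric pairs, giving 6 + 2 = 8 stereoisomers in total.

8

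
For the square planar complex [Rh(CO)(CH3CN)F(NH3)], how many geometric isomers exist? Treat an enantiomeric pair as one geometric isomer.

3

In a square planar complex each vertex has one trans partner and two cis neighbours.
The distinct arrangements are (3 in all): (CH3CN/F trans, CO/NH3 trans); (CH3CN/NH3 trans, CO/F trans); (CH3CN/CO trans, F/NH3 trans).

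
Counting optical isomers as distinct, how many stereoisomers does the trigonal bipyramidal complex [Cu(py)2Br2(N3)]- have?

Exhaustive case analysis gives 5 geometric isomers.
One of these lacks any improper symmetry element and so occurs as an enantiomeric pair, giving 5 + 1 = 6 stereoisomers in total.

6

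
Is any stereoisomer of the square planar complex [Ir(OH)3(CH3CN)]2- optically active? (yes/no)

In a square planar complex each vertex has one trans partner and two cis neighbours.
Only one geometric arrangement is possible.

no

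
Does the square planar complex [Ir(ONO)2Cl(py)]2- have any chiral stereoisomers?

no

A square has two trans pairs of vertices; adjacent vertices are cis.
Systematic placement gives 2 geometric isomers: ONO cis; ONO trans.
Each arrangement has an internal mirror plane or centre of symmetry, so none is chiral.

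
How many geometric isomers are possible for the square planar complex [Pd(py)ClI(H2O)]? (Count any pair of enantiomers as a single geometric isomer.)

3

In a square planar complex each vertex has one trans partner and two cis neighbours.
There are 3 geometric isomers: (Cl/I trans, H2O/py trans); (Cl/py trans, H2O/I trans); (Cl/H2O trans, I/py trans).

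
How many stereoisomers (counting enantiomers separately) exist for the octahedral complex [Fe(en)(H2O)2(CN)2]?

In an octahedral complex each vertex has one trans partner and four cis neighbours.
Each en is bidentate and must span two cis positions.
The distinct arrangements are (3 in all): H2O cis, CN trans; H2O cis, CN cis (chiral); H2O trans, CN cis.
One of these lacks any improper symmetry element and so occurs as an enantiomeric pair, giving 3 + 1 = 4 stereoisomers in total.

4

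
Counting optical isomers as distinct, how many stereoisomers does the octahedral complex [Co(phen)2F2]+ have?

3

An octahedron has six vertices in three trans pairs; every non-trans pair is cis.
Each phen is bidentate and must span two cis positions.
Systematic placement gives 2 geometric isomers: F trans; F cis (chiral).
One of these lacks any improper symmetry element and so occurs as an enantiomeric pair, giving 2 + 1 = 3 stereoisomers in total.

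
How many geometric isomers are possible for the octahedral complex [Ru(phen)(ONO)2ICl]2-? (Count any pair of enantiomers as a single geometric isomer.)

An octahedron has six vertices in three trans pairs; every non-trans pair is cis.
Each phen is bidentate and must span two cis positions.
Systematic placement gives 4 geometric isomers: ONO cis (3 arrangements, 2 chiral); ONO trans.

4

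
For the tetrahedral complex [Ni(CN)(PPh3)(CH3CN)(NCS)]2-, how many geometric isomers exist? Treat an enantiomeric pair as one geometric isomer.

In a tetrahedral complex all four positions are equivalent and every pair of ligands is adjacent — there is no cis/trans distinction.
Only one geometric arrangement is possible; it has no improper symmetry element, so it exists as a pair of enantiomers (2 stereoisomers).

1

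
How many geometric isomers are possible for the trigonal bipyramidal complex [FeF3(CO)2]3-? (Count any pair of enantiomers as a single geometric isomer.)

3

In a trigonal bipyramid the two axial positions differ from the three equatorial ones.
There are 3 geometric isomers: CO both axial; CO one axial, one equatorial; CO both equatorial.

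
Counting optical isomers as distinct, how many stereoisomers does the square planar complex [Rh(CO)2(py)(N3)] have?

2

Working through the distinct placements yields 2 geometric isomers: CO cis; CO trans.
Each arrangement has an internal mirror plane or centre of symmetry, so none is chiral.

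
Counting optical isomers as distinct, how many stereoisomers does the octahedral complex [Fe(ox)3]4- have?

2

In an octahedral complex each vertex has one trans partner and four cis neighbours.
Each ox is bidentate and must span two cis positions.
Only one geometric arrangement is possible; it has no improper symmetry element, so it exists as a pair of enantiomers (2 stereoisomers).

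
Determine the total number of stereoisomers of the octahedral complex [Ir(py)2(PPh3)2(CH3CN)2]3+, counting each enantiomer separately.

6

An octahedron has six vertices in three trans pairs; every non-trans pair is cis.
Systematic placement gives 5 geometric isomers: py trans, PPh3 trans, CH3CN trans; py cis, PPh3 cis, CH3CN trans; py trans, PPh3 cis, CH3CN cis; py cis, PPh3 cis, CH3CN cis (chiral); py cis, PPh3 trans, CH3CN cis.
One of these lacks any improper symmetry element and so occurs as an enantiomeric pair, giving 5 + 1 = 6 stereoisomers in total.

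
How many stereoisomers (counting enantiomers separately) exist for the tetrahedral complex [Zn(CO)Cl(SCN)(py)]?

In a tetrahedral complex all four positions are equivalent and every pair of ligands is adjacent — there is no cis/trans distinction.
Only one geometric arrangement is possible; it has no improper symmetry element, so it exists as a pair of enantiomers (2 stereoisomers).

2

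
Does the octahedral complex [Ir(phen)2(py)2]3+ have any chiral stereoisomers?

yes

An octahedron has six vertices in three trans pairs; every non-trans pair is cis.
Each phen is bidentate and must span two cis positions.
The distinct arrangements are (2 in all): py trans; py cis (chiral).
One of these lacks any improper symmetry element and so occurs as an enantiomeric pair, giving 2 + 1 = 3 stereoisomers in total.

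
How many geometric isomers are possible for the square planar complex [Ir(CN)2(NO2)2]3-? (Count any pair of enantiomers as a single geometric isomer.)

2

In a square planar complex each vertex has one trans partner and two cis neighbours.
Systematic placement gives 2 geometric isomers: CN cis; CN trans.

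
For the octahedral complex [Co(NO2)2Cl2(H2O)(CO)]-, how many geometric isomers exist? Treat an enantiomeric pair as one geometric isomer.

6

An octahedron has six vertices in three trans pairs; every non-trans pair is cis.
The distinct arrangements are (6 in all): NO2 trans, Cl cis; NO2 cis, Cl cis (3 arrangements, 2 chiral); NO2 trans, Cl trans; NO2 cis, Cl trans.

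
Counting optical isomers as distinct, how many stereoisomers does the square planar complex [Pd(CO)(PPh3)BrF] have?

3

A square has two trans pairs of vertices; adjacent vertices are cis.
Working through the distinct placements yields 3 geometric isomers: (Br/F trans, CO/PPh3 trans); (Br/PPh3 trans, CO/F trans); (Br/CO trans, F/PPh3 trans).
Each arrangement has an internal mirror plane or centre of symmetry, so none is chiral.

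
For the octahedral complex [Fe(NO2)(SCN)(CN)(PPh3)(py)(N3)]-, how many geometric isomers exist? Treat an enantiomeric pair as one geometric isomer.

The six octahedral sites form three mutually perpendicular trans pairs.
Exhaustive case analysis gives 15 geometric isomers.

15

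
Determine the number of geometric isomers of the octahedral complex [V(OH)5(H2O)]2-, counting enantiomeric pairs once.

Only one geometric arrangement is possible.

1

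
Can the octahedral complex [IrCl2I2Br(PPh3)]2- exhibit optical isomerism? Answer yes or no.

Systematic placement gives 6 geometric isomers: Cl cis, I cis (3 arrangements, 2 chiral); Cl cis, I trans; Cl trans, I cis; Cl trans, I trans.
Of these, 2 lack any improper symmetry element and so occur as enantiomeric pairs, giving 6 + 2 = 8 stereoisomers in total.

yes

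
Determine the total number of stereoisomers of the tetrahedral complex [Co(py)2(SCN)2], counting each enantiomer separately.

Only one geometric arrangement is possible.

1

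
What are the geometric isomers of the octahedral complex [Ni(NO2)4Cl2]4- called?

An octahedron has six vertices in three trans pairs; every non-trans pair is cis.
There are 2 geometric isomers: Cl trans; Cl cis.

cis and trans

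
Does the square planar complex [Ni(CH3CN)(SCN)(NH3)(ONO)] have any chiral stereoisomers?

In a square planar complex each vertex has one trans partner and two cis neighbours.
The distinct arrangements are (3 in all): (CH3CN/ONO trans, NH3/SCN trans); (CH3CN/SCN trans, NH3/ONO trans); (CH3CN/NH3 trans, ONO/SCN trans).
Each arrangement has an internal mirror plane or centre of symmetry, so none is chiral.

no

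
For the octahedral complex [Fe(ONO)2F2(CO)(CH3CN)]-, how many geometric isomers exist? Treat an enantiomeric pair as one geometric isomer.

6

The six octahedral sites form three mutually perpendicular trans pairs.
There are 6 geometric isomers: ONO trans, F trans; ONO cis, F cis (3 arrangements, 2 chiral); ONO trans, F cis; ONO cis, F trans.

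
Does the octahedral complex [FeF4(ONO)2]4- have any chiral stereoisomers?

no

An octahedron has six vertices in three trans pairs; every non-trans pair is cis.
Systematic placement gives 2 geometric isomers: ONO trans; ONO cis.
Each arrangement has an internal mirror plane or centre of symmetry, so none is chiral.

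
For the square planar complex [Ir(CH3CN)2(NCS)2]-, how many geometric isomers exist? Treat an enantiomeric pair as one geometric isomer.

2

A square has two trans pairs of vertices; adjacent vertices are cis.
There are 2 geometric isomers: CH3CN cis; CH3CN trans.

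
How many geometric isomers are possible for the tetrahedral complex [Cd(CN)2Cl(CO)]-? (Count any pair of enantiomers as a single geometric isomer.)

Only one geometric arrangement is possible.

1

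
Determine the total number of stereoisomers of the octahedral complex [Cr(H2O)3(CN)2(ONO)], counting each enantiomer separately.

The six octahedral sites form three mutually perpendicular trans pairs.
There are 3 geometric isomers: H2O mer, CN trans; H2O fac, CN cis; H2O mer, CN cis.
Each arrangement has an internal mirror plane or centre of symmetry, so none is chiral.

3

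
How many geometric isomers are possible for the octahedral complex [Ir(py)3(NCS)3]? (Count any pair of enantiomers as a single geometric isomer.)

The six octahedral sites form three mutually perpendicular trans pairs.
Working through the distinct placements yields 2 geometric isomers: py mer; py fac.

2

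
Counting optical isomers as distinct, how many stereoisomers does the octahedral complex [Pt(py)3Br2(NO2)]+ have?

The six octahedral sites form three mutually perpendicular trans pairs.
The distinct arrangements are (3 in all): py mer, Br trans; py mer, Br cis; py fac, Br cis.
Each arrangement has an internal mirror plane or centre of symmetry, so none is chiral.

3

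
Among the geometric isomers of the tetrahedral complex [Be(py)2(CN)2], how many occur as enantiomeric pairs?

0

All four vertices of a tetrahedron are equivalent and mutually adjacent, so cis/trans isomerism cannot arise.
Only one geometric arrangement is possible.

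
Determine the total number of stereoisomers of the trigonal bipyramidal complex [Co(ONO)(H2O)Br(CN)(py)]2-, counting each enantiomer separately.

Exhaustive case analysis gives 10 geometric isomers.
Of these, 10 lack any improper symmetry element and so occur as enantiomeric pairs, giving 10 + 10 = 20 stereoisomers in total.

20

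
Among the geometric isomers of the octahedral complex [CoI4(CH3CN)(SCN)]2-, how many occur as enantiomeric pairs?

In an octahedral complex each vertex has one trans partner and four cis neighbours.
The distinct arrangements are (2 in all): CH3CN and SCN mutually cis; CH3CN and SCN mutually trans.
Each arrangement has an internal mirror plane or centre of symmetry, so none is chiral.

0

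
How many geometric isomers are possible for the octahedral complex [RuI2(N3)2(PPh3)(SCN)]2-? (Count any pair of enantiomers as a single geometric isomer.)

In an octahedral complex each vertex has one trans partner and four cis neighbours.
There are 6 geometric isomers: I trans, N3 trans; I trans, N3 cis; I cis, N3 cis (3 arrangements, 2 chiral); I cis, N3 trans.

6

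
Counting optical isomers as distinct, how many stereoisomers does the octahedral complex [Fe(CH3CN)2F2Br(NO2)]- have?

The six octahedral sites form three mutually perpendicular trans pairs.
Systematic placement gives 6 geometric isomers: CH3CN cis, F cis (3 arrangements, 2 chiral); CH3CN cis, F trans; CH3CN trans, F cis; CH3CN trans, F trans.
Of these, 2 lack any improper symmetry element and so occur as enantiomeric pairs, giving 6 + 2 = 8 stereoisomers in total.

8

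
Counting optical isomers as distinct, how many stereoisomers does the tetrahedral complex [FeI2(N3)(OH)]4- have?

1

All four vertices of a tetrahedron are equivalent and mutually adjacent, so cis/trans isomerism cannot arise.
Only one geometric arrangement is possible.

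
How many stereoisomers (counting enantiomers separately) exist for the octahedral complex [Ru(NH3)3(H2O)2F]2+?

3

There are 3 geometric isomers: NH3 mer, H2O cis; NH3 mer, H2O trans; NH3 fac, H2O cis.
Each arrangement has an internal mirror plane or centre of symmetry, so none is chiral.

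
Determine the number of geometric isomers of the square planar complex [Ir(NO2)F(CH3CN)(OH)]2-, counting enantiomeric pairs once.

In a square planar complex each vertex has one trans partner and two cis neighbours.
Working through the distinct placements yields 3 geometric isomers: (CH3CN/NO2 trans, F/OH trans); (CH3CN/OH trans, F/NO2 trans); (CH3CN/F trans, NO2/OH trans).

3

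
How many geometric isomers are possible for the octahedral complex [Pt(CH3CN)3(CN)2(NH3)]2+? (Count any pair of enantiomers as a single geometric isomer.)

An octahedron has six vertices in three trans pairs; every non-trans pair is cis.
Systematic placement gives 3 geometric isomers: CH3CN mer, CN cis; CH3CN mer, CN trans; CH3CN fac, CN cis.

3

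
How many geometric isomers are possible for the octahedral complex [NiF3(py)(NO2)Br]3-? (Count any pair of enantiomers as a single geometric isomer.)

An octahedron has six vertices in three trans pairs; every non-trans pair is cis.
There are 4 geometric isomers: F mer (3 arrangements); F fac (chiral).

4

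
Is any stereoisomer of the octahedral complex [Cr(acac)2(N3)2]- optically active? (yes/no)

yes

An octahedron has six vertices in three trans pairs; every non-trans pair is cis.
Each acac is bidentate and must span two cis positions.
Systematic placement gives 2 geometric isomers: N3 trans; N3 cis (chiral).
One of these lacks any improper symmetry element and so occurs as an enantiomeric pair, giving 2 + 1 = 3 stereoisomers in total.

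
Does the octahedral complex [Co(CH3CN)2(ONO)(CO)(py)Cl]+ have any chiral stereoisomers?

Placing the ligands in turn and identifying arrangements related by rotation or reflection leaves 9 distinct geometric isomers.
Of these, 6 lack any improper symmetry element and so occur as enantiomeric pairs, giving 9 + 6 = 15 stereoisomers in total.

yes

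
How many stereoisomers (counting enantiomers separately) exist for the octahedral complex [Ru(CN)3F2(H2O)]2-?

3

In an octahedral complex each vertex has one trans partner and four cis neighbours.
The distinct arrangements are (3 in all): CN mer, F cis; CN mer, F trans; CN fac, F cis.
Each arrangement has an internal mirror plane or centre of symmetry, so none is chiral.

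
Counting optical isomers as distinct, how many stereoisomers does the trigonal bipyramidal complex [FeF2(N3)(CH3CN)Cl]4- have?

A trigonal bipyramid has two axial and three equatorial sites, which are chemically inequivalent.
Systematic enumeration (placing each ligand type in turn and discarding arrangements equivalent by rotation or reflection) gives 7 geometric isomers.
Of these, 3 lack any improper symmetry element and so occur as enantiomeric pairs, giving 7 + 3 = 10 stereoisomers in total.

10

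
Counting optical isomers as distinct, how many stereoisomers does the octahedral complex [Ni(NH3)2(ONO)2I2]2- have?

The six octahedral sites form three mutually perpendicular trans pairs.
Systematic placement gives 5 geometric isomers: NH3 trans, ONO trans, I trans; NH3 cis, ONO cis, I trans; NH3 cis, ONO trans, I cis; NH3 cis, ONO cis, I cis (chiral); NH3 trans, ONO cis, I cis.
One of these lacks any improper symmetry element and so occurs as an enantiomeric pair, giving 5 + 1 = 6 stereoisomers in total.

6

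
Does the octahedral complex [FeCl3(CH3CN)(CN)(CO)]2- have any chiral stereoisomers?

The six octahedral sites form three mutually perpendicular trans pairs.
Working through the distinct placements yields 4 geometric isomers: Cl mer (3 arrangements); Cl fac (chiral).
One of these lacks any improper symmetry element and so occurs as an enantiomeric pair, giving 4 + 1 = 5 stereoisomers in total.

yes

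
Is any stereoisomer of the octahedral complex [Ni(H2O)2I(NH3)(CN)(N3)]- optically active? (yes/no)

yes

Exhaustive case analysis gives 9 geometric isomers.
Of these, 6 lack any improper symmetry element and so occur as enantiomeric pairs, giving 9 + 6 = 15 stereoisomers in total.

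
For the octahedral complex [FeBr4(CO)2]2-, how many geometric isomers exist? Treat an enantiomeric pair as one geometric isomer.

The six octahedral sites form three mutually perpendicular trans pairs.
The distinct arrangements are (2 in all): CO trans; CO cis.

2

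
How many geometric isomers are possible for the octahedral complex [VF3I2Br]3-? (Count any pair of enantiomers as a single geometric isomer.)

The distinct arrangements are (3 in all): F mer, I trans; F fac, I cis; F mer, I cis.

3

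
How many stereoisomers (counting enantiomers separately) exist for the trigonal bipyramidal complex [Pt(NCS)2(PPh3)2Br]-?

6

Exhaustive case analysis gives 5 geometric isomers.
One of these lacks any improper symmetry element and so occurs as an enantiomeric pair, giving 5 + 1 = 6 stereoisomers in total.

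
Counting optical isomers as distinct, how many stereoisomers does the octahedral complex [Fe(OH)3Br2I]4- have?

3

Working through the distinct placements yields 3 geometric isomers: OH mer, Br trans; OH mer, Br cis; OH fac, Br cis.
Each arrangement has an internal mirror plane or centre of symmetry, so none is chiral.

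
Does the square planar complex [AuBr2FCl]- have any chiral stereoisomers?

In a square planar complex each vertex has one trans partner and two cis neighbours.
The distinct arrangements are (2 in all): Br cis; Br trans.
Each arrangement has an internal mirror plane or centre of symmetry, so none is chiral.

no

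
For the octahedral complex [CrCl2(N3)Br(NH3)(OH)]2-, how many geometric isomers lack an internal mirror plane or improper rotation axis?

Placing the ligands in turn and identifying arrangements related by rotation or reflection leaves 9 distinct geometric isomers.
Of these, 6 lack any improper symmetry element and so occur as enantiomeric pairs, giving 9 + 6 = 15 stereoisomers in total.

6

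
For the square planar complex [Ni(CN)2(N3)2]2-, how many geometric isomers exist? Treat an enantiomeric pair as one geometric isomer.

2

Working through the distinct placements yields 2 geometric isomers: CN cis; CN trans.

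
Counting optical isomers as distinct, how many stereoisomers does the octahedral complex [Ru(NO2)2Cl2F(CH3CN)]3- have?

8

An octahedron has six vertices in three trans pairs; every non-trans pair is cis.
Systematic placement gives 6 geometric isomers: NO2 trans, Cl cis; NO2 cis, Cl cis (3 arrangements, 2 chiral); NO2 trans, Cl trans; NO2 cis, Cl trans.
Of these, 2 lack any improper symmetry element and so occur as enantiomeric pairs, giving 6 + 2 = 8 stereoisomers in total.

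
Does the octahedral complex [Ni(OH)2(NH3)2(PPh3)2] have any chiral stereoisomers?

yes

An octahedron has six vertices in three trans pairs; every non-trans pair is cis.
The distinct arrangements are (5 in all): OH trans, NH3 trans, PPh3 trans; OH cis, NH3 trans, PPh3 cis; OH cis, NH3 cis, PPh3 trans; OH cis, NH3 cis, PPh3 cis (chiral); OH trans, NH3 cis, PPh3 cis.
One of these lacks any improper symmetry element and so occurs as an enantiomeric pair, giving 5 + 1 = 6 stereoisomers in total.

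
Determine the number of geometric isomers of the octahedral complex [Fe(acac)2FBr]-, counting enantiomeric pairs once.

The six octahedral sites form three mutually perpendicular trans pairs.
Each acac is bidentate and must span two cis positions.
Working through the distinct placements yields 2 geometric isomers: F and Br mutually trans; F and Br mutually cis (chiral).

2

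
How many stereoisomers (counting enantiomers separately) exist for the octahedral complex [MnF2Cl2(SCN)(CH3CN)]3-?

8

Systematic placement gives 6 geometric isomers: F cis, Cl cis (3 arrangements, 2 chiral); F trans, Cl cis; F cis, Cl trans; F trans, Cl trans.
Of these, 2 lack any improper symmetry element and so occur as enantiomeric pairs, giving 6 + 2 = 8 stereoisomers in total.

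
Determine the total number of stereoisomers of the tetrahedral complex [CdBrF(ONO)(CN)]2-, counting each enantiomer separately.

All four vertices of a tetrahedron are equivalent and mutually adjacent, so cis/trans isomerism cannot arise.
Only one geometric arrangement is possible; it has no improper symmetry element, so it exists as a pair of enantiomers (2 stereoisomers).

2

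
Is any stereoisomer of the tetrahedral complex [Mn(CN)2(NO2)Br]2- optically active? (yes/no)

Only one geometric arrangement is possible.

no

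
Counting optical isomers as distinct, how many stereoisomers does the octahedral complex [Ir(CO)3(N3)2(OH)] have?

3

An octahedron has six vertices in three trans pairs; every non-trans pair is cis.
Systematic placement gives 3 geometric isomers: CO mer, N3 cis; CO mer, N3 trans; CO fac, N3 cis.
Each arrangement has an internal mirror plane or centre of symmetry, so none is chiral.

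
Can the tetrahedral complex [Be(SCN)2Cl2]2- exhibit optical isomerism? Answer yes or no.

no

Only one geometric arrangement is possible.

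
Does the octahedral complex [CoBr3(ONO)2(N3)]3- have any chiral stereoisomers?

In an octahedral complex each vertex has one trans partner and four cis neighbours.
There are 3 geometric isomers: Br mer, ONO trans; Br mer, ONO cis; Br fac, ONO cis.
Each arrangement has an internal mirror plane or centre of symmetry, so none is chiral.

no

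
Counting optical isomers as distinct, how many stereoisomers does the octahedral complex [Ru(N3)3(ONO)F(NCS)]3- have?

5

In an octahedral complex each vertex has one trans partner and four cis neighbours.
The distinct arrangements are (4 in all): N3 mer (3 arrangements); N3 fac (chiral).
One of these lacks any improper symmetry element and so occurs as an enantiomeric pair, giving 4 + 1 = 5 stereoisomers in total.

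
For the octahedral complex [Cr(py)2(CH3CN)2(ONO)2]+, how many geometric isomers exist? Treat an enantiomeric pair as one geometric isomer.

5

The six octahedral sites form three mutually perpendicular trans pairs.
Systematic placement gives 5 geometric isomers: py trans, CH3CN trans, ONO trans; py cis, CH3CN trans, ONO cis; py trans, CH3CN cis, ONO cis; py cis, CH3CN cis, ONO cis (chiral); py cis, CH3CN cis, ONO trans.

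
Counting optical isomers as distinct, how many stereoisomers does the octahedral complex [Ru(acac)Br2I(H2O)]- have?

6

In an octahedral complex each vertex has one trans partner and four cis neighbours.
Each acac is bidentate and must span two cis positions.
Systematic placement gives 4 geometric isomers: Br trans; Br cis (3 arrangements, 2 chiral).
Of these, 2 lack any improper symmetry element and so occur as enantiomeric pairs, giving 4 + 2 = 6 stereoisomers in total.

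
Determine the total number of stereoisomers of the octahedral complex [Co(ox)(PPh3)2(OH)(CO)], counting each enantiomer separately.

6

The six octahedral sites form three mutually perpendicular trans pairs.
Each ox is bidentate and must span two cis positions.
The distinct arrangements are (4 in all): PPh3 cis (3 arrangements, 2 chiral); PPh3 trans.
Of these, 2 lack any improper symmetry element and so occur as enantiomeric pairs, giving 4 + 2 = 6 stereoisomers in total.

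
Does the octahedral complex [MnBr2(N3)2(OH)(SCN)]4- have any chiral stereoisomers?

yes

There are 6 geometric isomers: Br trans, N3 trans; Br trans, N3 cis; Br cis, N3 cis (3 arrangements, 2 chiral); Br cis, N3 trans.
Of these, 2 lack any improper symmetry element and so occur as enantiomeric pairs, giving 6 + 2 = 8 stereoisomers in total.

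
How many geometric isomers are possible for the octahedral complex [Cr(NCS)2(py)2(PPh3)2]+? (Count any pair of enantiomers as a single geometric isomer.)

In an octahedral complex each vertex has one trans partner and four cis neighbours.
The distinct arrangements are (5 in all): NCS trans, py trans, PPh3 trans; NCS trans, py cis, PPh3 cis; NCS cis, py trans, PPh3 cis; NCS cis, py cis, PPh3 cis (chiral); NCS cis, py cis, PPh3 trans.

5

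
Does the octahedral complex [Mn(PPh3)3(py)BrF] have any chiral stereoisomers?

In an octahedral complex each vertex has one trans partner and four cis neighbours.
There are 4 geometric isomers: PPh3 mer (3 arrangements); PPh3 fac (chiral).
One of these lacks any improper symmetry element and so occurs as an enantiomeric pair, giving 4 + 1 = 5 stereoisomers in total.

yes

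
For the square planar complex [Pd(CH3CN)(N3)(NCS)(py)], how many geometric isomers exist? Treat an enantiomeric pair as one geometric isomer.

A square has two trans pairs of vertices; adjacent vertices are cis.
There are 3 geometric isomers: (CH3CN/NCS trans, N3/py trans); (CH3CN/py trans, N3/NCS trans); (CH3CN/N3 trans, NCS/py trans).

3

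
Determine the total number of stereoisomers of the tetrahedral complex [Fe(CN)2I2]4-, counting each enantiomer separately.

All four vertices of a tetrahedron are equivalent and mutually adjacent, so cis/trans isomerism cannot arise.
Only one geometric arrangement is possible.

1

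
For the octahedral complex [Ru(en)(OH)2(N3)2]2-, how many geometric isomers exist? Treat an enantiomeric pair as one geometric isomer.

In an octahedral complex each vertex has one trans partner and four cis neighbours.
Each en is bidentate and must span two cis positions.
Systematic placement gives 3 geometric isomers: OH cis, N3 trans; OH cis, N3 cis (chiral); OH trans, N3 cis.

3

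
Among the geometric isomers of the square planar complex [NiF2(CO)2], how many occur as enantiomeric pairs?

0

A square has two trans pairs of vertices; adjacent vertices are cis.
Systematic placement gives 2 geometric isomers: F cis; F trans.
Each arrangement has an internal mirror plane or centre of symmetry, so none is chiral.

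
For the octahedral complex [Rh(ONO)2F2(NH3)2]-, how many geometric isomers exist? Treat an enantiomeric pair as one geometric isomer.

5

An octahedron has six vertices in three trans pairs; every non-trans pair is cis.
There are 5 geometric isomers: ONO trans, F trans, NH3 trans; ONO cis, F trans, NH3 cis; ONO trans, F cis, NH3 cis; ONO cis, F cis, NH3 cis (chiral); ONO cis, F cis, NH3 trans.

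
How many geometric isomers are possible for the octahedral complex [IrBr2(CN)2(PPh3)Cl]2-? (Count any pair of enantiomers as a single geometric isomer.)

In an octahedral complex each vertex has one trans partner and four cis neighbours.
There are 6 geometric isomers: Br trans, CN trans; Br trans, CN cis; Br cis, CN cis (3 arrangements, 2 chiral); Br cis, CN trans.

6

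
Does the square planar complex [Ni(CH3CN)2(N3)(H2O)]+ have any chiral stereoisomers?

In a square planar complex each vertex has one trans partner and two cis neighbours.
The distinct arrangements are (2 in all): CH3CN cis; CH3CN trans.
Each arrangement has an internal mirror plane or centre of symmetry, so none is chiral.

no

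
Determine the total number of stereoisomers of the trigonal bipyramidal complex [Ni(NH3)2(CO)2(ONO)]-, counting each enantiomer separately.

In a trigonal bipyramid the two axial positions differ from the three equatorial ones.
Systematic enumeration (placing each ligand type in turn and discarding arrangements equivalent by rotation or reflection) gives 5 geometric isomers.
One of these lacks any improper symmetry element and so occurs as an enantiomeric pair, giving 5 + 1 = 6 stereoisomers in total.

6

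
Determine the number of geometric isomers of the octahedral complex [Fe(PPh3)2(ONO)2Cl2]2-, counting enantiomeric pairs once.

5

The six octahedral sites form three mutually perpendicular trans pairs.
There are 5 geometric isomers: PPh3 trans, ONO trans, Cl trans; PPh3 cis, ONO cis, Cl trans; PPh3 trans, ONO cis, Cl cis; PPh3 cis, ONO cis, Cl cis (chiral); PPh3 cis, ONO trans, Cl cis.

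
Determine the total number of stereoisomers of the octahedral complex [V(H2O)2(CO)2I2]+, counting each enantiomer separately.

In an octahedral complex each vertex has one trans partner and four cis neighbours.
There are 5 geometric isomers: H2O trans, CO trans, I trans; H2O cis, CO trans, I cis; H2O cis, CO cis, I trans; H2O cis, CO cis, I cis (chiral); H2O trans, CO cis, I cis.
One of these lacks any improper symmetry element and so occurs as an enantiomeric pair, giving 5 + 1 = 6 stereoisomers in total.

6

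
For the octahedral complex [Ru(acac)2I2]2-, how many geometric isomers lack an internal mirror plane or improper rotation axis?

An octahedron has six vertices in three trans pairs; every non-trans pair is cis.
Each acac is bidentate and must span two cis positions.
The distinct arrangements are (2 in all): I trans; I cis (chiral).
One of these lacks any improper symmetry element and so occurs as an enantiomeric pair, giving 2 + 1 = 3 stereoisomers in total.

1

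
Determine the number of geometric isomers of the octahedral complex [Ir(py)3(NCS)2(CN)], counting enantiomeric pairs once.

3

In an octahedral complex each vertex has one trans partner and four cis neighbours.
Systematic placement gives 3 geometric isomers: py mer, NCS cis; py mer, NCS trans; py fac, NCS cis.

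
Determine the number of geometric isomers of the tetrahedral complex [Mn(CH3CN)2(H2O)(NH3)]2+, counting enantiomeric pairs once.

All four vertices of a tetrahedron are equivalent and mutually adjacent, so cis/trans isomerism cannot arise.
Only one geometric arrangement is possible.

1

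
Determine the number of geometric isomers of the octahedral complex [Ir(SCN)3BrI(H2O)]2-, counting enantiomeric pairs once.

4

In an octahedral complex each vertex has one trans partner and four cis neighbours.
Working through the distinct placements yields 4 geometric isomers: SCN mer (3 arrangements); SCN fac (chiral).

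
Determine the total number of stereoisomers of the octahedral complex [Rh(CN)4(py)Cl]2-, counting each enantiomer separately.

2

The six octahedral sites form three mutually perpendicular trans pairs.
Systematic placement gives 2 geometric isomers: py and Cl mutually trans; py and Cl mutually cis.
Each arrangement has an internal mirror plane or centre of symmetry, so none is chiral.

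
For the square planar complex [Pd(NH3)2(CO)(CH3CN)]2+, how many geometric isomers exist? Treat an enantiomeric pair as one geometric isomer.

In a square planar complex each vertex has one trans partner and two cis neighbours.
The distinct arrangements are (2 in all): NH3 cis; NH3 trans.

2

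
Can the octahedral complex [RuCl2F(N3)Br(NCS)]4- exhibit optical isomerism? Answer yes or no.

yes

The six octahedral sites form three mutually perpendicular trans pairs.
Placing the ligands in turn and identifying arrangements related by rotation or reflection leaves 9 distinct geometric isomers.
Of these, 6 lack any improper symmetry element and so occur as enantiomeric pairs, giving 9 + 6 = 15 stereoisomers in total.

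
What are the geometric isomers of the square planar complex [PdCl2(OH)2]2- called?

cis and trans

A square has two trans pairs of vertices; adjacent vertices are cis.
Working through the distinct placements yields 2 geometric isomers: Cl cis; Cl trans.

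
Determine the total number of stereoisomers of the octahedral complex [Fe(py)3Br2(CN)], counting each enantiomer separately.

In an octahedral complex each vertex has one trans partner and four cis neighbours.
Systematic placement gives 3 geometric isomers: py mer, Br trans; py mer, Br cis; py fac, Br cis.
Each arrangement has an internal mirror plane or centre of symmetry, so none is chiral.

3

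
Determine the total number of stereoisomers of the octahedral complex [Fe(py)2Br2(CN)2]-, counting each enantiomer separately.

In an octahedral complex each vertex has one trans partner and four cis neighbours.
There are 5 geometric isomers: py trans, Br trans, CN trans; py cis, Br trans, CN cis; py trans, Br cis, CN cis; py cis, Br cis, CN cis (chiral); py cis, Br cis, CN trans.
One of these lacks any improper symmetry element and so occurs as an enantiomeric pair, giving 5 + 1 = 6 stereoisomers in total.

6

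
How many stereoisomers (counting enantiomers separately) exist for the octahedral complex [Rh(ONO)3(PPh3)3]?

In an octahedral complex each vertex has one trans partner and four cis neighbours.
Systematic placement gives 2 geometric isomers: ONO mer; ONO fac.
Each arrangement has an internal mirror plane or centre of symmetry, so none is chiral.

2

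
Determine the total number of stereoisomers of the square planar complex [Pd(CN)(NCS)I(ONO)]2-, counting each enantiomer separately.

A square has two trans pairs of vertices; adjacent vertices are cis.
The distinct arrangements are (3 in all): (CN/NCS trans, I/ONO trans); (CN/ONO trans, I/NCS trans); (CN/I trans, NCS/ONO trans).
Each arrangement has an internal mirror plane or centre of symmetry, so none is chiral.

3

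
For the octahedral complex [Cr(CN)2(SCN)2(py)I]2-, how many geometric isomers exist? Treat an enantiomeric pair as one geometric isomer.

6

In an octahedral complex each vertex has one trans partner and four cis neighbours.
The distinct arrangements are (6 in all): CN trans, SCN cis; CN trans, SCN trans; CN cis, SCN cis (3 arrangements, 2 chiral); CN cis, SCN trans.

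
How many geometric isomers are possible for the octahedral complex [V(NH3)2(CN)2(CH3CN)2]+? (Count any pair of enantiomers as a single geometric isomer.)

5

In an octahedral complex each vertex has one trans partner and four cis neighbours.
Systematic placement gives 5 geometric isomers: NH3 trans, CN trans, CH3CN trans; NH3 cis, CN cis, CH3CN trans; NH3 trans, CN cis, CH3CN cis; NH3 cis, CN cis, CH3CN cis (chiral); NH3 cis, CN trans, CH3CN cis.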